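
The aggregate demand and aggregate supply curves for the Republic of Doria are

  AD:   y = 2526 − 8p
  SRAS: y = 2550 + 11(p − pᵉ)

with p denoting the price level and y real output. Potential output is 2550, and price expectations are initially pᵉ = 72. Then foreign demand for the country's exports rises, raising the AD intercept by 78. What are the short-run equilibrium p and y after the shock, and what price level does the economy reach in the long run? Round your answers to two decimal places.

AD shifts right: new AD is y = 2604 − 8p. With pᵉ = 72, SRAS is y = 1758 + 11p.
Short run: 2604 − 8p = 1758 + 11p gives 846 = 19p, so p = 44.53 and y = 2604 − 8p = 2247.79.
y = 2247.79 is below potential 2550; expectations adjust and SRAS shifts right until y = 2550.
Long run: on the new AD curve, 2550 = 2604 − 8p gives p = 6.75.

Short run: p = 44.53, y = 2247.79. Long run: p = 6.75.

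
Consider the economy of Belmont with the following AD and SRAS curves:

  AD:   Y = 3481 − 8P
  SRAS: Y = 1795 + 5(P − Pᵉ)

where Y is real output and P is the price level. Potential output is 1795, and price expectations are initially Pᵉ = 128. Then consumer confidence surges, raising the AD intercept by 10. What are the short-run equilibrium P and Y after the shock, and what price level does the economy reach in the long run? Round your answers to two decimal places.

Short run: P = 179.69, Y = 2053.46. Long run: P = 212.00.

AD shifts right: new AD is Y = 3491 − 8P. With Pᵉ = 128, SRAS is Y = 1155 + 5P.
Short run: 3491 − 8P = 1155 + 5P gives 2336 = 13P, so P = 179.69 and Y = 3491 − 8P = 2053.46.
Y = 2053.46 is above potential 1795; expectations adjust and SRAS shifts left until Y = 1795.
Long run: on the new AD curve, 1795 = 3491 − 8P gives P = 212.00.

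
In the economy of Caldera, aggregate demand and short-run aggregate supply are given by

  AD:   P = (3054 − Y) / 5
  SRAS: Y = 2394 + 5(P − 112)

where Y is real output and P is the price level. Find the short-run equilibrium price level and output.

P = 122, Y = 2444

Write SRAS as Y = 2394 + 5P − 560 = 1834 + 5P.
Rearrange AD to Y = 3054 − 5P.
Set AD = SRAS: 3054 − 5P = 1834 + 5P, so 1220 = 10P and P = 122.
Then Y = 3054 − 5·122 = 2444.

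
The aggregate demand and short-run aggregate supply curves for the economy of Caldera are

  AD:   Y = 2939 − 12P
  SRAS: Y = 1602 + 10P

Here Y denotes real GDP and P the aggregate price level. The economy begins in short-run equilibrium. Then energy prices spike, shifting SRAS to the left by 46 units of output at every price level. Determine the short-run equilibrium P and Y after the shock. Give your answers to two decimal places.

This is a negative supply shock: SRAS shifts left.
New SRAS: Y = 1556 + 10P.
Set AD = SRAS: 2939 − 12P = 1556 + 10P, so 1383 = 22P and P = 62.86.
Substituting into AD, Y = 2184.64.

P = 62.86, Y = 2184.64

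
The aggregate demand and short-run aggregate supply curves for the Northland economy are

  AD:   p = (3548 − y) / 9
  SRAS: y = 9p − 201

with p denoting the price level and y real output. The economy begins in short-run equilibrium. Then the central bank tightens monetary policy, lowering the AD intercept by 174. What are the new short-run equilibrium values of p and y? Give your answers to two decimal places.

This is a negative demand shock: AD shifts left.
New AD: y = 3374 − 9p.
Set AD = SRAS: 3374 − 9p = 9p − 201, so 3575 = 18p and p = 198.61.
Substituting into AD, y = 1586.50.

p = 198.61, y = 1586.50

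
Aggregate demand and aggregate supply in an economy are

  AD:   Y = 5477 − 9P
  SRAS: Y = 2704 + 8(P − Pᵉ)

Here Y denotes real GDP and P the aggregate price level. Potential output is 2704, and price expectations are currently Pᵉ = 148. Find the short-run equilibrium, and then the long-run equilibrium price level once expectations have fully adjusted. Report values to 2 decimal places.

Short run: P = 232.76, Y = 3382.12. Long run: P = 308.11.

Short run: with Pᵉ = 148, SRAS is Y = 1520 + 8P. Setting AD = SRAS gives 3957 = 17P, so P = 232.76 and Y = 5477 − 9P = 3382.12.
Output 3382.12 is above potential 2704, so over time expected prices rise and SRAS shifts left until Y returns to 2704.
Long run: Y = 2704 on the AD curve gives 2704 = 5477 − 9P, so P = 308.11.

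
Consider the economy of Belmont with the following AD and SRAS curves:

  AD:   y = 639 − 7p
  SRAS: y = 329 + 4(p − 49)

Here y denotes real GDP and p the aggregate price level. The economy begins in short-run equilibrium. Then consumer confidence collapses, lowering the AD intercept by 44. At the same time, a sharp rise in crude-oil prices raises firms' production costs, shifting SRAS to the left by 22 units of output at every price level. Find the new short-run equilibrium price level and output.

After both shocks: AD is y = 595 − 7p and SRAS is y = 111 + 4p.
Setting them equal: 484 = 11p, so p = 44.
y = 595 − 7·44 = 287.

p = 44, y = 287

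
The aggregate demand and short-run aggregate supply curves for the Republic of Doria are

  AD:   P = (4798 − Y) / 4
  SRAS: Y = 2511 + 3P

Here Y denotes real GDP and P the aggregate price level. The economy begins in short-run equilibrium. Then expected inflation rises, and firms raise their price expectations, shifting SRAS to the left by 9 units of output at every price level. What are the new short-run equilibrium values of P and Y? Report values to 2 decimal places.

This is a negative supply shock: SRAS shifts left.
New SRAS: Y = 2502 + 3P.
Set AD = SRAS: 4798 − 4P = 2502 + 3P, so 2296 = 7P and P = 328.00.
Substituting into AD, Y = 3486.00.

P = 328.00, Y = 3486.00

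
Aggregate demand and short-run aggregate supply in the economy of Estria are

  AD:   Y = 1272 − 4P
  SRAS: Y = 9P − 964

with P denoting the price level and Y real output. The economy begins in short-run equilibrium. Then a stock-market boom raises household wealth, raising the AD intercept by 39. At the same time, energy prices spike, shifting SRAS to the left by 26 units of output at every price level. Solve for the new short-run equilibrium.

P = 177, Y = 603

After both shocks: AD is Y = 1311 − 4P and SRAS is Y = 9P − 990.
Setting them equal: 2301 = 13P, so P = 177.
Y = 1311 − 4·177 = 603.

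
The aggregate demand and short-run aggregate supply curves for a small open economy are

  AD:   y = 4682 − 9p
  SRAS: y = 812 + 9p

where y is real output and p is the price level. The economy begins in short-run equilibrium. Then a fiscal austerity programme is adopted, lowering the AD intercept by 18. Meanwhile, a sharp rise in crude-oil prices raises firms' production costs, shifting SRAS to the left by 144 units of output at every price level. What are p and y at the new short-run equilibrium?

After both shocks: AD is y = 4664 − 9p and SRAS is y = 668 + 9p.
Setting them equal: 3996 = 18p, so p = 222.
y = 4664 − 9·222 = 2666.

p = 222, y = 2666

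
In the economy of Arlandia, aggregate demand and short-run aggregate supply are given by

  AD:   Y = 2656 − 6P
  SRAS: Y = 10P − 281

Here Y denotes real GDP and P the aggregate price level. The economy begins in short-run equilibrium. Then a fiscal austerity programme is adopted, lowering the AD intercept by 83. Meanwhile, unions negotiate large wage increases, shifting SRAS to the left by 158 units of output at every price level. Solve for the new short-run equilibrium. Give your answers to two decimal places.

P = 188.25, Y = 1443.50

After both shocks: AD is Y = 2573 − 6P and SRAS is Y = 10P − 439.
Setting them equal: 3012 = 16P, so P = 188.25.
Substituting into AD, Y = 1443.50.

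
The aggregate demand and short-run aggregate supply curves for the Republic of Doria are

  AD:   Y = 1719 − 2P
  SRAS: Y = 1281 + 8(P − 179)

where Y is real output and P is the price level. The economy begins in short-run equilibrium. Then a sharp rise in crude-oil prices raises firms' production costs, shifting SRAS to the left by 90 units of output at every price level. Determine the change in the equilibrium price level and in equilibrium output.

ΔP = +9, ΔY = -18

This is a negative supply shock: SRAS shifts left.
New SRAS: Y = 8P − 241.
Set AD = SRAS: 1719 − 2P = 8P − 241, so 1960 = 10P and P = 196.
Y = 1719 − 2·196 = 1327.
Initially P = 187, Y = 1345, so ΔP = +9 and ΔY = -18.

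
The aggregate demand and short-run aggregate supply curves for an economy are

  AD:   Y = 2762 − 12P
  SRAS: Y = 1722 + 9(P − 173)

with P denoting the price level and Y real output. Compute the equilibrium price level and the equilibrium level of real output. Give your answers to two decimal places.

Write SRAS as Y = 1722 + 9P − 1557 = 165 + 9P.
Set AD = SRAS: 2762 − 12P = 165 + 9P, so 2597 = 21P and P = 123.67.
Substituting into AD, Y = 2762 − 12P = 1278.00.

P = 123.67, Y = 1278.00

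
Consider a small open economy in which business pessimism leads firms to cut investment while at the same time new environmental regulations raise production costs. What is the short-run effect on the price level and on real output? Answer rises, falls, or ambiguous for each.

Price level: ambiguous; output: falls

The first event is a negative demand shock: AD shifts left, which by itself pushes P down and Y down.
The second is an adverse supply shock: SRAS shifts left, which by itself pushes P up and Y down.
The two shocks push P in opposite directions, so the effect on P is ambiguous. Both shocks push Y down, so Y falls.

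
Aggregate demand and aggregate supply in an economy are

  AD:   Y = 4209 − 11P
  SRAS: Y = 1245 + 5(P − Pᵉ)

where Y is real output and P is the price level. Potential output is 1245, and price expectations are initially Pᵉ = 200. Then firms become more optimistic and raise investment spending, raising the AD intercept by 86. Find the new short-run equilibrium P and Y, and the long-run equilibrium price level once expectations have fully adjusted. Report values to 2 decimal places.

AD shifts right: new AD is Y = 4295 − 11P. With Pᵉ = 200, SRAS is Y = 245 + 5P.
Short run: 4295 − 11P = 245 + 5P gives 4050 = 16P, so P = 253.13 and Y = 4295 − 11P = 1510.63.
Y = 1510.63 is above potential 1245; expectations adjust and SRAS shifts left until Y = 1245.
Long run: on the new AD curve, 1245 = 4295 − 11P gives P = 277.27.

Short run: P = 253.13, Y = 1510.63. Long run: P = 277.27.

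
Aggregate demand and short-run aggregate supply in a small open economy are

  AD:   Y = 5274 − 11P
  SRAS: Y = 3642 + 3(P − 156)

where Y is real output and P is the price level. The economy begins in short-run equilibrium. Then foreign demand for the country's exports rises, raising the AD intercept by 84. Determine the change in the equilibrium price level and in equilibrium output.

ΔP = +6, ΔY = +18

This is a positive demand shock: AD shifts right.
New AD: Y = 5358 − 11P.
SRAS can be written Y = 3174 + 3P.
Set AD = SRAS: 5358 − 11P = 3174 + 3P, so 2184 = 14P and P = 156.
Y = 5358 − 11·156 = 3642.
Initially P = 150, Y = 3624, so ΔP = +6 and ΔY = +18.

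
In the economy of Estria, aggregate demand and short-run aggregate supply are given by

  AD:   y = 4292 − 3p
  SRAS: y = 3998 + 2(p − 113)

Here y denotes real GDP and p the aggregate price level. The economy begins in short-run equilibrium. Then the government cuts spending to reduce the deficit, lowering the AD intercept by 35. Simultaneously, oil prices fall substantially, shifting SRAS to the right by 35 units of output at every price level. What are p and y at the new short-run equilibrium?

After both shocks: AD is y = 4257 − 3p and SRAS is y = 3807 + 2p.
Setting them equal: 450 = 5p, so p = 90.
y = 4257 − 3·90 = 3987.

p = 90, y = 3987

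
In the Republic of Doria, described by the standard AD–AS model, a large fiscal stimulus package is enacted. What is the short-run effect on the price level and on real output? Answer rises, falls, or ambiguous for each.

This is a positive demand shock: AD shifts right.
Moving along the upward-sloping SRAS curve, P rises and Y rises.

Price level: rises; output: rises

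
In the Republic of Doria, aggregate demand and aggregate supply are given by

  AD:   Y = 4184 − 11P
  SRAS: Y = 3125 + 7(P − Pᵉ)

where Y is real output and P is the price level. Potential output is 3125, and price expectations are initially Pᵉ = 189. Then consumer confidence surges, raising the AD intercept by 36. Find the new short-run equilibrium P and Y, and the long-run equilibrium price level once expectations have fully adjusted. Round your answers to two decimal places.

Short run: P = 134.33, Y = 2742.33. Long run: P = 99.55.

AD shifts right: new AD is Y = 4220 − 11P. With Pᵉ = 189, SRAS is Y = 1802 + 7P.
Short run: 4220 − 11P = 1802 + 7P gives 2418 = 18P, so P = 134.33 and Y = 4220 − 11P = 2742.33.
Y = 2742.33 is below potential 3125; expectations adjust and SRAS shifts right until Y = 3125.
Long run: on the new AD curve, 3125 = 4220 − 11P gives P = 99.55.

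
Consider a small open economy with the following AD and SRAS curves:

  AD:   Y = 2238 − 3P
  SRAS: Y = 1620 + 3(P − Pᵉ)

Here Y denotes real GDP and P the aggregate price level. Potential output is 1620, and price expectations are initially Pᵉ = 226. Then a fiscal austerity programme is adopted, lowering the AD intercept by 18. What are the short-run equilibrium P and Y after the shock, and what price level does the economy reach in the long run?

AD shifts left: new AD is Y = 2220 − 3P. With Pᵉ = 226, SRAS is Y = 942 + 3P.
Short run: 2220 − 3P = 942 + 3P gives 1278 = 6P, so P = 213 and Y = 2220 − 3·213 = 1581.
Y = 1581 is below potential 1620; expectations adjust and SRAS shifts right until Y = 1620.
Long run: on the new AD curve, 1620 = 2220 − 3P gives P = 200.

Short run: P = 213, Y = 1581. Long run: P = 200.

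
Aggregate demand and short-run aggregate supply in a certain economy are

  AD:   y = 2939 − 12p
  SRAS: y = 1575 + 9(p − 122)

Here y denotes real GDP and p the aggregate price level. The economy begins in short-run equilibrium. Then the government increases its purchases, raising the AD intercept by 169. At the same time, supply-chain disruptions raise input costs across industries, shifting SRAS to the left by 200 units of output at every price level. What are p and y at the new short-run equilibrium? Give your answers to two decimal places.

p = 134.81, y = 1490.29

After both shocks: AD is y = 3108 − 12p and SRAS is y = 277 + 9p.
Setting them equal: 2831 = 21p, so p = 134.81.
Substituting into AD, y = 1490.29.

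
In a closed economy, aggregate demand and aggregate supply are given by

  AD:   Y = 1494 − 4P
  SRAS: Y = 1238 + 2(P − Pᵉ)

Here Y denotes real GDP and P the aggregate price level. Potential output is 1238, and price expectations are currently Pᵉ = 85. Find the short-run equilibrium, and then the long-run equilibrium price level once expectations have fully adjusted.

Short run: P = 71, Y = 1210. Long run: P = 64.

Short run: with Pᵉ = 85, SRAS is Y = 1068 + 2P. Setting AD = SRAS gives 426 = 6P, so P = 71 and Y = 1494 − 4·71 = 1210.
Output 1210 is below potential 1238, so over time expected prices fall and SRAS shifts right until Y returns to 1238.
Long run: Y = 1238 on the AD curve gives 1238 = 1494 − 4P, so P = 64.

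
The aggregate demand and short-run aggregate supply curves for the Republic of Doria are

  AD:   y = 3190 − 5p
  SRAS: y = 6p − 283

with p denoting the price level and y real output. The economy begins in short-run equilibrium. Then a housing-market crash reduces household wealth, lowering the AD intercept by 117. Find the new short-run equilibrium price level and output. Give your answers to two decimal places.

This is a negative demand shock: AD shifts left.
New AD: y = 3073 − 5p.
Set AD = SRAS: 3073 − 5p = 6p − 283, so 3356 = 11p and p = 305.09.
Substituting into AD, y = 1547.55.

p = 305.09, y = 1547.55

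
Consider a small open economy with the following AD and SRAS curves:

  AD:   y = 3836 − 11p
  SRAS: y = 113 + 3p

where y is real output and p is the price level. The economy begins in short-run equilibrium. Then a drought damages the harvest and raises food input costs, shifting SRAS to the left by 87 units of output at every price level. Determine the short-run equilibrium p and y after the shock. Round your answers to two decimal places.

This is a negative supply shock: SRAS shifts left.
New SRAS: y = 26 + 3p.
Set AD = SRAS: 3836 − 11p = 26 + 3p, so 3810 = 14p and p = 272.14.
Substituting into AD, y = 842.43.

p = 272.14, y = 842.43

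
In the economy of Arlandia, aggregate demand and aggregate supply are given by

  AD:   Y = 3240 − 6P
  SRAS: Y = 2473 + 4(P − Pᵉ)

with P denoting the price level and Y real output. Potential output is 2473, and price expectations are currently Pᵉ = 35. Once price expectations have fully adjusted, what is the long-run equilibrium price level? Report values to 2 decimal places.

Long-run P = 127.83

Short run: with Pᵉ = 35, SRAS is Y = 2333 + 4P. Setting AD = SRAS gives 907 = 10P, so P = 90.70 and Y = 3240 − 6P = 2695.80.
Output 2695.80 is above potential 2473, so over time expected prices rise and SRAS shifts left until Y returns to 2473.
Long run: Y = 2473 on the AD curve gives 2473 = 3240 − 6P, so P = 127.83.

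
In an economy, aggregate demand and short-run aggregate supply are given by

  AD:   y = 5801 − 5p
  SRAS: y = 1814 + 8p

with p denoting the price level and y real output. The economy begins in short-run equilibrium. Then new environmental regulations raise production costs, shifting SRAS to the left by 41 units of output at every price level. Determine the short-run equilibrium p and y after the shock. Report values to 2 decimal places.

This is a negative supply shock: SRAS shifts left.
New SRAS: y = 1773 + 8p.
Set AD = SRAS: 5801 − 5p = 1773 + 8p, so 4028 = 13p and p = 309.85.
Substituting into AD, y = 4251.77.

p = 309.85, y = 4251.77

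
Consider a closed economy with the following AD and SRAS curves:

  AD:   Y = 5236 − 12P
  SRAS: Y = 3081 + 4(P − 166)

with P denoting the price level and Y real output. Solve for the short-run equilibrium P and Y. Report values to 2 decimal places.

Write SRAS as Y = 3081 + 4P − 664 = 2417 + 4P.
Set AD = SRAS: 5236 − 12P = 2417 + 4P, so 2819 = 16P and P = 176.19.
Substituting into AD, Y = 5236 − 12P = 3121.75.

P = 176.19, Y = 3121.75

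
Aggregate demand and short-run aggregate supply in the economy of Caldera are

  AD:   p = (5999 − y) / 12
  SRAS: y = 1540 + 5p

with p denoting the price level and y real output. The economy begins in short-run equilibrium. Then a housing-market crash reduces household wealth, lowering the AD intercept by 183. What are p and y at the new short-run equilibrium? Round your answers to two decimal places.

p = 251.53, y = 2797.65

This is a negative demand shock: AD shifts left.
New AD: y = 5816 − 12p.
Set AD = SRAS: 5816 − 12p = 1540 + 5p, so 4276 = 17p and p = 251.53.
Substituting into AD, y = 2797.65.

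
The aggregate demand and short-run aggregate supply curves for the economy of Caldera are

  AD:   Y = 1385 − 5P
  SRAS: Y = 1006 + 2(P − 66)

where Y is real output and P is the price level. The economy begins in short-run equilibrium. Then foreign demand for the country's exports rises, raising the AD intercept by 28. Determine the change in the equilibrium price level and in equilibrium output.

ΔP = +4, ΔY = +8

This is a positive demand shock: AD shifts right.
New AD: Y = 1413 − 5P.
SRAS can be written Y = 874 + 2P.
Set AD = SRAS: 1413 − 5P = 874 + 2P, so 539 = 7P and P = 77.
Y = 1413 − 5·77 = 1028.
Initially P = 73, Y = 1020, so ΔP = +4 and ΔY = +8.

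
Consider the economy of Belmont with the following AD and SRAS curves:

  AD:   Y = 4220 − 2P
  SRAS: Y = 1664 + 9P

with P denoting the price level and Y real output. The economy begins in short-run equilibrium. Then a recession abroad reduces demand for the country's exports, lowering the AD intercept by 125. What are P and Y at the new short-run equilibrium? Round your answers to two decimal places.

This is a negative demand shock: AD shifts left.
New AD: Y = 4095 − 2P.
Set AD = SRAS: 4095 − 2P = 1664 + 9P, so 2431 = 11P and P = 221.00.
Substituting into AD, Y = 3653.00.

P = 221.00, Y = 3653.00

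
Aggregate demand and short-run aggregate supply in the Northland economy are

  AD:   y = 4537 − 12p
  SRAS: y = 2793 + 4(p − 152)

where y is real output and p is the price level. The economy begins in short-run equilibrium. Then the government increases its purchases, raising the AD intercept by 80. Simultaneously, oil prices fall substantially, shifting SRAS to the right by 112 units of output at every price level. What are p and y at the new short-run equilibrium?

p = 145, y = 2877

After both shocks: AD is y = 4617 − 12p and SRAS is y = 2297 + 4p.
Setting them equal: 2320 = 16p, so p = 145.
y = 4617 − 12·145 = 2877.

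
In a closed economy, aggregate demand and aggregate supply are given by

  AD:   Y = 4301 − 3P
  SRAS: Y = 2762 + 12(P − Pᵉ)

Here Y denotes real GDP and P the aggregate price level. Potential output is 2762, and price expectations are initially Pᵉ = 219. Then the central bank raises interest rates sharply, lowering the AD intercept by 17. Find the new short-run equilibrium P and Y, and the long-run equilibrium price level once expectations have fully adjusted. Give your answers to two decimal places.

Short run: P = 276.67, Y = 3454.00. Long run: P = 507.33.

AD shifts left: new AD is Y = 4284 − 3P. With Pᵉ = 219, SRAS is Y = 134 + 12P.
Short run: 4284 − 3P = 134 + 12P gives 4150 = 15P, so P = 276.67 and Y = 4284 − 3P = 3454.00.
Y = 3454.00 is above potential 2762; expectations adjust and SRAS shifts left until Y = 2762.
Long run: on the new AD curve, 2762 = 4284 − 3P gives P = 507.33.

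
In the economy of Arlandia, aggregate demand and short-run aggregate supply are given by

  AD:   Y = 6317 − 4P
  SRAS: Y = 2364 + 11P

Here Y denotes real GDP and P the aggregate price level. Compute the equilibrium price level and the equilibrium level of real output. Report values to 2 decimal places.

Set AD = SRAS: 6317 − 4P = 2364 + 11P, so 3953 = 15P and P = 263.53.
Substituting into AD, Y = 6317 − 4P = 5262.87.

P = 263.53, Y = 5262.87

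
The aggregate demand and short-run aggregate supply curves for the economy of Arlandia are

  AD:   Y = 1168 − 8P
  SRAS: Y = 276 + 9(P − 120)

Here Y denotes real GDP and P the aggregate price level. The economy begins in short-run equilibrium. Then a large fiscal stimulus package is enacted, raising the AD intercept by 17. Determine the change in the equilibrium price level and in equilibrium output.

This is a positive demand shock: AD shifts right.
New AD: Y = 1185 − 8P.
SRAS can be written Y = 9P − 804.
Set AD = SRAS: 1185 − 8P = 9P − 804, so 1989 = 17P and P = 117.
Y = 1185 − 8·117 = 249.
Initially P = 116, Y = 240, so ΔP = +1 and ΔY = +9.

ΔP = +1, ΔY = +9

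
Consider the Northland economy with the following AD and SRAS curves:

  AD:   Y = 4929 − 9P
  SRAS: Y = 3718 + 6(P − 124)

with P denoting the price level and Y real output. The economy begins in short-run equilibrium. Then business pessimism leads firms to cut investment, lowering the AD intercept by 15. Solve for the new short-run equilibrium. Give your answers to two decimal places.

This is a negative demand shock: AD shifts left.
New AD: Y = 4914 − 9P.
SRAS can be written Y = 2974 + 6P.
Set AD = SRAS: 4914 − 9P = 2974 + 6P, so 1940 = 15P and P = 129.33.
Substituting into AD, Y = 3750.00.

P = 129.33, Y = 3750.00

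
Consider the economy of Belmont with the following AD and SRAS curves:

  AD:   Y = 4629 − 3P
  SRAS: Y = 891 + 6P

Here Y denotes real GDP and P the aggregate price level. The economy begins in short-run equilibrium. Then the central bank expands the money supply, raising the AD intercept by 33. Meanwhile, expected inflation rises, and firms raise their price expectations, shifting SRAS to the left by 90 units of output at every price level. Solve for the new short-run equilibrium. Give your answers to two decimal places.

After both shocks: AD is Y = 4662 − 3P and SRAS is Y = 801 + 6P.
Setting them equal: 3861 = 9P, so P = 429.00.
Substituting into AD, Y = 3375.00.

P = 429.00, Y = 3375.00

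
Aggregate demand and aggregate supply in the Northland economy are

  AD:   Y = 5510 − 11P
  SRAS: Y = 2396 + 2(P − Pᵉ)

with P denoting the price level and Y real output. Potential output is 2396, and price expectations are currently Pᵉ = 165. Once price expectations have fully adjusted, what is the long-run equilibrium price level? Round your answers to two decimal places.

Long-run P = 283.09

Short run: with Pᵉ = 165, SRAS is Y = 2066 + 2P. Setting AD = SRAS gives 3444 = 13P, so P = 264.92 and Y = 5510 − 11P = 2595.85.
Output 2595.85 is above potential 2396, so over time expected prices rise and SRAS shifts left until Y returns to 2396.
Long run: Y = 2396 on the AD curve gives 2396 = 5510 − 11P, so P = 283.09.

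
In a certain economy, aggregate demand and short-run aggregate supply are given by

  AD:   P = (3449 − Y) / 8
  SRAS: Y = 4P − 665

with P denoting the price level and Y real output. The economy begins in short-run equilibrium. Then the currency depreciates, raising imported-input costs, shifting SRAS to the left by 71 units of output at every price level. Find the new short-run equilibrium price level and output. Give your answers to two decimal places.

P = 348.75, Y = 659.00

This is a negative supply shock: SRAS shifts left.
New SRAS: Y = 4P − 736.
Set AD = SRAS: 3449 − 8P = 4P − 736, so 4185 = 12P and P = 348.75.
Substituting into AD, Y = 659.00.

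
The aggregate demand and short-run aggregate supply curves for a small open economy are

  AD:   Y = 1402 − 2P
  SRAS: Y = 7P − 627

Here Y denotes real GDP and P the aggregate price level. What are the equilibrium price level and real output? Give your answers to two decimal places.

P = 225.44, Y = 951.11

Set AD = SRAS: 1402 − 2P = 7P − 627, so 2029 = 9P and P = 225.44.
Substituting into AD, Y = 1402 − 2P = 951.11.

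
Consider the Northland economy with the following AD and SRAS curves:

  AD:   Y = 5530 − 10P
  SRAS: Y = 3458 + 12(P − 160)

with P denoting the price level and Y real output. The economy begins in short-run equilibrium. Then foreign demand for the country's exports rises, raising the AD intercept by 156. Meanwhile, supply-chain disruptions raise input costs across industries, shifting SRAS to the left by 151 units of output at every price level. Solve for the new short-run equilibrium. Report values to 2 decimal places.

After both shocks: AD is Y = 5686 − 10P and SRAS is Y = 1387 + 12P.
Setting them equal: 4299 = 22P, so P = 195.41.
Substituting into AD, Y = 3731.91.

P = 195.41, Y = 3731.91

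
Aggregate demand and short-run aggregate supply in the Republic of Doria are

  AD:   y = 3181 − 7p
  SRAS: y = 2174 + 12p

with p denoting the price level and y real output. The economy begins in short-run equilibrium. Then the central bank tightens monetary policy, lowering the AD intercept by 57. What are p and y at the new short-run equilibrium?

p = 50, y = 2774

This is a negative demand shock: AD shifts left.
New AD: y = 3124 − 7p.
Set AD = SRAS: 3124 − 7p = 2174 + 12p, so 950 = 19p and p = 50.
y = 3124 − 7·50 = 2774.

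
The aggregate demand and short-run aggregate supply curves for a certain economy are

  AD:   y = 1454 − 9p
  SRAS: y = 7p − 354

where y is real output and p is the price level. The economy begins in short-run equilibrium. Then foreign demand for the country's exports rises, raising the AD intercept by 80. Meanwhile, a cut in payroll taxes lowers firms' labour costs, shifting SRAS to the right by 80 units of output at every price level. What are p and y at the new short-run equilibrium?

p = 113, y = 517

After both shocks: AD is y = 1534 − 9p and SRAS is y = 7p − 274.
Setting them equal: 1808 = 16p, so p = 113.
y = 1534 − 9·113 = 517.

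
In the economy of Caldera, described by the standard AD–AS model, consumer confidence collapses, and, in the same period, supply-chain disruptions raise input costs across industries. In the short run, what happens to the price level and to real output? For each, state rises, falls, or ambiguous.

Price level: ambiguous; output: falls

The first event is a negative demand shock: AD shifts left, which by itself pushes P down and Y down.
The second is an adverse supply shock: SRAS shifts left, which by itself pushes P up and Y down.
The two shocks push P in opposite directions, so the effect on P is ambiguous. Both shocks push Y down, so Y falls.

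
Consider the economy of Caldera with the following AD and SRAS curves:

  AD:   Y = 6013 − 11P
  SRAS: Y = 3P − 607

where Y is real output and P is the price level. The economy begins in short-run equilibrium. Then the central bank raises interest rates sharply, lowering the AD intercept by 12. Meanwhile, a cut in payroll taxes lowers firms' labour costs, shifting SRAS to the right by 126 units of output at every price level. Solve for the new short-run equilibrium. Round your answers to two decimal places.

P = 463.00, Y = 908.00

After both shocks: AD is Y = 6001 − 11P and SRAS is Y = 3P − 481.
Setting them equal: 6482 = 14P, so P = 463.00.
Substituting into AD, Y = 908.00.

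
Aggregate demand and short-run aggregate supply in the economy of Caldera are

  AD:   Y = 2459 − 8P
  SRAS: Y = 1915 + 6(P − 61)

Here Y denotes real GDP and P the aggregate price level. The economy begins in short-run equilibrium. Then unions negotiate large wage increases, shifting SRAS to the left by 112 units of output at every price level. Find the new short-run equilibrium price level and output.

P = 73, Y = 1875

This is a negative supply shock: SRAS shifts left.
New SRAS: Y = 1437 + 6P.
Set AD = SRAS: 2459 − 8P = 1437 + 6P, so 1022 = 14P and P = 73.
Y = 2459 − 8·73 = 1875.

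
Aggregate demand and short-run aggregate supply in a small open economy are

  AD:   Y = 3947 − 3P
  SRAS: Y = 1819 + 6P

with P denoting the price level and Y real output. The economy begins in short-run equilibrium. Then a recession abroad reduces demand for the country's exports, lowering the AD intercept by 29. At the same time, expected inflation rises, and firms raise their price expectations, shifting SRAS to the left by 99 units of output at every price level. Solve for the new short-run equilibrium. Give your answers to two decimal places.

P = 244.22, Y = 3185.33

After both shocks: AD is Y = 3918 − 3P and SRAS is Y = 1720 + 6P.
Setting them equal: 2198 = 9P, so P = 244.22.
Substituting into AD, Y = 3185.33.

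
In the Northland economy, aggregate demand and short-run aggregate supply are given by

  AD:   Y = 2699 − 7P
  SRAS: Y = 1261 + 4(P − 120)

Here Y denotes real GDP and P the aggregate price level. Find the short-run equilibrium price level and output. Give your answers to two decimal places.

P = 174.36, Y = 1478.45

Write SRAS as Y = 1261 + 4P − 480 = 781 + 4P.
Set AD = SRAS: 2699 − 7P = 781 + 4P, so 1918 = 11P and P = 174.36.
Substituting into AD, Y = 2699 − 7P = 1478.45.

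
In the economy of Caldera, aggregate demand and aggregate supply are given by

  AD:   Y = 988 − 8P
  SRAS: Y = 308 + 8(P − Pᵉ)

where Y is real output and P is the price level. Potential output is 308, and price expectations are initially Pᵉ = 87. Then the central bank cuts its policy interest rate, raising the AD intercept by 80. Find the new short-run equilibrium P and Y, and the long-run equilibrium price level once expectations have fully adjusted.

Short run: P = 91, Y = 340. Long run: P = 95.

AD shifts right: new AD is Y = 1068 − 8P. With Pᵉ = 87, SRAS is Y = 8P − 388.
Short run: 1068 − 8P = 8P − 388 gives 1456 = 16P, so P = 91 and Y = 1068 − 8·91 = 340.
Y = 340 is above potential 308; expectations adjust and SRAS shifts left until Y = 308.
Long run: on the new AD curve, 308 = 1068 − 8P gives P = 95.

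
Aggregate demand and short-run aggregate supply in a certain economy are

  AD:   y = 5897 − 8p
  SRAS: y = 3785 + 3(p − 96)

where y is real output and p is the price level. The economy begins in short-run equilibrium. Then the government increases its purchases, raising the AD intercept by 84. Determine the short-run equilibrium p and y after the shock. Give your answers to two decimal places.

This is a positive demand shock: AD shifts right.
New AD: y = 5981 − 8p.
SRAS can be written y = 3497 + 3p.
Set AD = SRAS: 5981 − 8p = 3497 + 3p, so 2484 = 11p and p = 225.82.
Substituting into AD, y = 4174.45.

p = 225.82, y = 4174.45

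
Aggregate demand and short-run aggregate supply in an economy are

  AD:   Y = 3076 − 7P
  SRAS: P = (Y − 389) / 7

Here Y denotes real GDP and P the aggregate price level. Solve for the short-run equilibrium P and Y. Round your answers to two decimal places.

P = 191.93, Y = 1732.50

Rearrange SRAS to Y = 389 + 7P.
Set AD = SRAS: 3076 − 7P = 389 + 7P, so 2687 = 14P and P = 191.93.
Substituting into AD, Y = 3076 − 7P = 1732.50.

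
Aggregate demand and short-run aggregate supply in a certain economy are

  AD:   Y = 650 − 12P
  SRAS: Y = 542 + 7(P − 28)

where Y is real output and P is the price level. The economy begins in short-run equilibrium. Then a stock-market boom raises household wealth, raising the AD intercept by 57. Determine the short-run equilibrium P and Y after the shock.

This is a positive demand shock: AD shifts right.
New AD: Y = 707 − 12P.
SRAS can be written Y = 346 + 7P.
Set AD = SRAS: 707 − 12P = 346 + 7P, so 361 = 19P and P = 19.
Y = 707 − 12·19 = 479.

P = 19, Y = 479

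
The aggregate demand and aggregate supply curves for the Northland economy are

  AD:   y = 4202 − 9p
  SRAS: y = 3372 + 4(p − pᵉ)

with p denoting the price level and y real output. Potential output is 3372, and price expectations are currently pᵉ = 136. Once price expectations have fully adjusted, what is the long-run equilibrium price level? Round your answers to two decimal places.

Long-run p = 92.22

Short run: with pᵉ = 136, SRAS is y = 2828 + 4p. Setting AD = SRAS gives 1374 = 13p, so p = 105.69 and y = 4202 − 9p = 3250.77.
Output 3250.77 is below potential 3372, so over time expected prices fall and SRAS shifts right until y returns to 3372.
Long run: y = 3372 on the AD curve gives 3372 = 4202 − 9p, so p = 92.22.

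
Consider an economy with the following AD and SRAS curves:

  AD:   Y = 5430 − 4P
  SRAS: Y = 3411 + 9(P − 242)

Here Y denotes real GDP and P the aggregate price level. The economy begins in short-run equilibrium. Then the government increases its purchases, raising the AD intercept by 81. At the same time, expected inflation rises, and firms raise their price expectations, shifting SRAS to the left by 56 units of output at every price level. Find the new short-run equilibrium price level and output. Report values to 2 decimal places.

After both shocks: AD is Y = 5511 − 4P and SRAS is Y = 1177 + 9P.
Setting them equal: 4334 = 13P, so P = 333.38.
Substituting into AD, Y = 4177.46.

P = 333.38, Y = 4177.46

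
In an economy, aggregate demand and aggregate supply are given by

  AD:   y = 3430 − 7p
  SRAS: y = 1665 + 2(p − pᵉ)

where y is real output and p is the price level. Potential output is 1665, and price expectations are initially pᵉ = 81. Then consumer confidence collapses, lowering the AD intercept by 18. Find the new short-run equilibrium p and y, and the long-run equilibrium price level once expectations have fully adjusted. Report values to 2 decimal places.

AD shifts left: new AD is y = 3412 − 7p. With pᵉ = 81, SRAS is y = 1503 + 2p.
Short run: 3412 − 7p = 1503 + 2p gives 1909 = 9p, so p = 212.11 and y = 3412 − 7p = 1927.22.
y = 1927.22 is above potential 1665; expectations adjust and SRAS shifts left until y = 1665.
Long run: on the new AD curve, 1665 = 3412 − 7p gives p = 249.57.

Short run: p = 212.11, y = 1927.22. Long run: p = 249.57.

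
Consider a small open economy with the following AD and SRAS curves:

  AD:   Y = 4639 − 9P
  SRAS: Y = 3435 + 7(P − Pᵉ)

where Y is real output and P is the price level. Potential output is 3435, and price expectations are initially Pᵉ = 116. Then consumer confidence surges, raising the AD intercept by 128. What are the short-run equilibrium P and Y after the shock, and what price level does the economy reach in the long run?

Short run: P = 134, Y = 3561. Long run: P = 148.

AD shifts right: new AD is Y = 4767 − 9P. With Pᵉ = 116, SRAS is Y = 2623 + 7P.
Short run: 4767 − 9P = 2623 + 7P gives 2144 = 16P, so P = 134 and Y = 4767 − 9·134 = 3561.
Y = 3561 is above potential 3435; expectations adjust and SRAS shifts left until Y = 3435.
Long run: on the new AD curve, 3435 = 4767 − 9P gives P = 148.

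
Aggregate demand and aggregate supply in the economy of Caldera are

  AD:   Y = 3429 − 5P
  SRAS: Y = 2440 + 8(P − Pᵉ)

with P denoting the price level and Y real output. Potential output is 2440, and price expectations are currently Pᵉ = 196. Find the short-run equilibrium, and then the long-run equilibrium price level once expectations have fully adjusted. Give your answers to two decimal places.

Short run: P = 196.69, Y = 2445.54. Long run: P = 197.80.

Short run: with Pᵉ = 196, SRAS is Y = 872 + 8P. Setting AD = SRAS gives 2557 = 13P, so P = 196.69 and Y = 3429 − 5P = 2445.54.
Output 2445.54 is above potential 2440, so over time expected prices rise and SRAS shifts left until Y returns to 2440.
Long run: Y = 2440 on the AD curve gives 2440 = 3429 − 5P, so P = 197.80.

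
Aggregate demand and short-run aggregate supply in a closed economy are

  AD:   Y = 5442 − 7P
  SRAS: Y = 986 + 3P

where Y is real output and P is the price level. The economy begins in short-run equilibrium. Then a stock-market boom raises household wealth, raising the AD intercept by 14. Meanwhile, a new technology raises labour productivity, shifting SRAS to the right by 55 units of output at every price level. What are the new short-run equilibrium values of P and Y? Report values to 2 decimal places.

After both shocks: AD is Y = 5456 − 7P and SRAS is Y = 1041 + 3P.
Setting them equal: 4415 = 10P, so P = 441.50.
Substituting into AD, Y = 2365.50.

P = 441.50, Y = 2365.50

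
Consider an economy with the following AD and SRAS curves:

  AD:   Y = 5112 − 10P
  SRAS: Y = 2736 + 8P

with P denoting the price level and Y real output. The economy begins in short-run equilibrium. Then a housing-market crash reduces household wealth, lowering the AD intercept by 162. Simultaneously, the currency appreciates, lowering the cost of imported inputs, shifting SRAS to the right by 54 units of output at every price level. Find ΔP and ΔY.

ΔP = -12, ΔY = -42

After both shocks: AD is Y = 4950 − 10P and SRAS is Y = 2790 + 8P.
Setting them equal: 2160 = 18P, so P = 120.
Y = 4950 − 10·120 = 3750.
Initially P = 132, Y = 3792, so ΔP = -12 and ΔY = -42.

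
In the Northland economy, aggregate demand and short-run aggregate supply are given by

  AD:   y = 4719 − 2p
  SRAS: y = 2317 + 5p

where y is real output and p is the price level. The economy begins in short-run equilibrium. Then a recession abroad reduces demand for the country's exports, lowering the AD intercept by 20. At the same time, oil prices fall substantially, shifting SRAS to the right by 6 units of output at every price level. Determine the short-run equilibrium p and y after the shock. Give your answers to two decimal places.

p = 339.43, y = 4020.14

After both shocks: AD is y = 4699 − 2p and SRAS is y = 2323 + 5p.
Setting them equal: 2376 = 7p, so p = 339.43.
Substituting into AD, y = 4020.14.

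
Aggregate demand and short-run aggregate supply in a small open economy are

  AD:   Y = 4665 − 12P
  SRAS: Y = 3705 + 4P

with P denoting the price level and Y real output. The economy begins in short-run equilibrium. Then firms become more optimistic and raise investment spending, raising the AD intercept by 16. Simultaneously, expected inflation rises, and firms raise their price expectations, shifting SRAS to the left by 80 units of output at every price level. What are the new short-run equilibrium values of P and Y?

P = 66, Y = 3889

After both shocks: AD is Y = 4681 − 12P and SRAS is Y = 3625 + 4P.
Setting them equal: 1056 = 16P, so P = 66.
Y = 4681 − 12·66 = 3889.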